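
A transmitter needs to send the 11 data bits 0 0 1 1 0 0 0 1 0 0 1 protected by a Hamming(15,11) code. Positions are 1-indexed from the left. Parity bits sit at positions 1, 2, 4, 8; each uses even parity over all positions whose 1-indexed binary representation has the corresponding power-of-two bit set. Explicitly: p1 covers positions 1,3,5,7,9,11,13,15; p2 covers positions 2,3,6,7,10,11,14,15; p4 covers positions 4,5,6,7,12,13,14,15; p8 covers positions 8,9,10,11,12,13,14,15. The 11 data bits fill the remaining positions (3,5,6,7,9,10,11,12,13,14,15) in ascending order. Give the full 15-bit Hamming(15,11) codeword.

010001100001001

Place data bits at non-power-of-two positions: b3=0, b5=0, b6=1, b7=1, b9=0, b10=0, b11=0, b12=1, b13=0, b14=0, b15=1.
p1 = XOR of data positions {3,5,7,9,11,13,15} = 0⊕0⊕1⊕0⊕0⊕0⊕1 = 0
p2 = XOR of data positions {3,6,7,10,11,14,15} = 0⊕1⊕1⊕0⊕0⊕0⊕1 = 1
p4 = XOR of data positions {5,6,7,12,13,14,15} = 0⊕1⊕1⊕1⊕0⊕0⊕1 = 0
p8 = XOR of data positions {9,10,11,12,13,14,15} = 0⊕0⊕0⊕1⊕0⊕0⊕1 = 0
Codeword b1..b15 = 010001100001001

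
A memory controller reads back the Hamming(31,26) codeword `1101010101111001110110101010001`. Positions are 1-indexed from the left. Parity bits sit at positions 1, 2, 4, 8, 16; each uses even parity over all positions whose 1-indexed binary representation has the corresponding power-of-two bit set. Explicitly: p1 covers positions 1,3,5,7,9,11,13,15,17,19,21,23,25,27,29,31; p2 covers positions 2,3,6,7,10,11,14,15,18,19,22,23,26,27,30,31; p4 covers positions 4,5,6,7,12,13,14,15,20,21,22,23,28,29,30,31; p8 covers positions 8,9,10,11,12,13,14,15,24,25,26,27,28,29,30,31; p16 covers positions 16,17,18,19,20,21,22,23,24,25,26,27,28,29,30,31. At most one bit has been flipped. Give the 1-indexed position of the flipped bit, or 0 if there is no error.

17

s1: b1⊕b3⊕b5⊕b7⊕b9⊕b11⊕b13⊕b15⊕b17⊕b19⊕b21⊕b23⊕b25⊕b27⊕b29⊕b31 = 1⊕0⊕0⊕0⊕0⊕1⊕1⊕0⊕1⊕0⊕1⊕1⊕1⊕1⊕0⊕1 = 1
s2: b2⊕b3⊕b6⊕b7⊕b10⊕b11⊕b14⊕b15⊕b18⊕b19⊕b22⊕b23⊕b26⊕b27⊕b30⊕b31 = 1⊕0⊕1⊕0⊕1⊕1⊕0⊕0⊕1⊕0⊕0⊕1⊕0⊕1⊕0⊕1 = 0
s4: b4⊕b5⊕b6⊕b7⊕b12⊕b13⊕b14⊕b15⊕b20⊕b21⊕b22⊕b23⊕b28⊕b29⊕b30⊕b31 = 1⊕0⊕1⊕0⊕1⊕1⊕0⊕0⊕1⊕1⊕0⊕1⊕0⊕0⊕0⊕1 = 0
s8: b8⊕b9⊕b10⊕b11⊕b12⊕b13⊕b14⊕b15⊕b24⊕b25⊕b26⊕b27⊕b28⊕b29⊕b30⊕b31 = 1⊕0⊕1⊕1⊕1⊕1⊕0⊕0⊕0⊕1⊕0⊕1⊕0⊕0⊕0⊕1 = 0
s16: b16⊕b17⊕b18⊕b19⊕b20⊕b21⊕b22⊕b23⊕b24⊕b25⊕b26⊕b27⊕b28⊕b29⊕b30⊕b31 = 1⊕1⊕1⊕0⊕1⊕1⊕0⊕1⊕0⊕1⊕0⊕1⊕0⊕0⊕0⊕1 = 1
Syndrome (s16...s1) = 10001 → position 17.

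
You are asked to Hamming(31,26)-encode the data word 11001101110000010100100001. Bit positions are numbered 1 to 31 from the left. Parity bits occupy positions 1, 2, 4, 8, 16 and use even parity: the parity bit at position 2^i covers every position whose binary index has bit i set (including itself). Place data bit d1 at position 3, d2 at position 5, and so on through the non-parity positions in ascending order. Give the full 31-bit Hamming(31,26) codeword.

1011100111011100000010100100001

Place data bits at non-power-of-two positions: b3=1, b5=1, b6=0, b7=0, b9=1, b10=1, b11=0, b12=1, b13=1, b14=1, b15=0, b17=0, b18=0, b19=0, b20=0, b21=1, b22=0, b23=1, b24=0, b25=0, b26=1, b27=0, b28=0, b29=0, b30=0, b31=1.
p1 = XOR of data positions {3,5,7,9,11,13,15,17,19,21,23,25,27,29,31} = 1⊕1⊕0⊕1⊕0⊕1⊕0⊕0⊕0⊕1⊕1⊕0⊕0⊕0⊕1 = 1
p2 = XOR of data positions {3,6,7,10,11,14,15,18,19,22,23,26,27,30,31} = 1⊕0⊕0⊕1⊕0⊕1⊕0⊕0⊕0⊕0⊕1⊕1⊕0⊕0⊕1 = 0
p4 = XOR of data positions {5,6,7,12,13,14,15,20,21,22,23,28,29,30,31} = 1⊕0⊕0⊕1⊕1⊕1⊕0⊕0⊕1⊕0⊕1⊕0⊕0⊕0⊕1 = 1
p8 = XOR of data positions {9,10,11,12,13,14,15,24,25,26,27,28,29,30,31} = 1⊕1⊕0⊕1⊕1⊕1⊕0⊕0⊕0⊕1⊕0⊕0⊕0⊕0⊕1 = 1
p16 = XOR of data positions {17,18,19,20,21,22,23,24,25,26,27,28,29,30,31} = 0⊕0⊕0⊕0⊕1⊕0⊕1⊕0⊕0⊕1⊕0⊕0⊕0⊕0⊕1 = 0
Codeword b1..b31 = 1011100111011100000010100100001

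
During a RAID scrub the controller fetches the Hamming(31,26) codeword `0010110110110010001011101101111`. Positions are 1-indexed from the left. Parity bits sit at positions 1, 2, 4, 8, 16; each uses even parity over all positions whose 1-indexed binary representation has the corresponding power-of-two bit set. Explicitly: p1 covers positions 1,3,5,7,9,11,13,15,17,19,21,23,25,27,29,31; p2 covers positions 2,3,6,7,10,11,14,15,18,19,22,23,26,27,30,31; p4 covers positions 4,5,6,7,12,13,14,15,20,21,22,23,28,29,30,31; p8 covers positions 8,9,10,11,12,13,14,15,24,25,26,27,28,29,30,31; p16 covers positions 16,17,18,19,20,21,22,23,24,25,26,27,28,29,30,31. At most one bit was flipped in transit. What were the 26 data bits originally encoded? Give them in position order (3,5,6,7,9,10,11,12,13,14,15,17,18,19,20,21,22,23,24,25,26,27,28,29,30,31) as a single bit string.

11101011101001011101101111

s1: b1⊕b3⊕b5⊕b7⊕b9⊕b11⊕b13⊕b15⊕b17⊕b19⊕b21⊕b23⊕b25⊕b27⊕b29⊕b31 = 0⊕1⊕1⊕0⊕1⊕1⊕0⊕1⊕0⊕1⊕1⊕1⊕1⊕0⊕1⊕1 = 1
s2: b2⊕b3⊕b6⊕b7⊕b10⊕b11⊕b14⊕b15⊕b18⊕b19⊕b22⊕b23⊕b26⊕b27⊕b30⊕b31 = 0⊕1⊕1⊕0⊕0⊕1⊕0⊕1⊕0⊕1⊕1⊕1⊕1⊕0⊕1⊕1 = 0
s4: b4⊕b5⊕b6⊕b7⊕b12⊕b13⊕b14⊕b15⊕b20⊕b21⊕b22⊕b23⊕b28⊕b29⊕b30⊕b31 = 0⊕1⊕1⊕0⊕1⊕0⊕0⊕1⊕0⊕1⊕1⊕1⊕1⊕1⊕1⊕1 = 1
s8: b8⊕b9⊕b10⊕b11⊕b12⊕b13⊕b14⊕b15⊕b24⊕b25⊕b26⊕b27⊕b28⊕b29⊕b30⊕b31 = 1⊕1⊕0⊕1⊕1⊕0⊕0⊕1⊕0⊕1⊕1⊕0⊕1⊕1⊕1⊕1 = 1
s16: b16⊕b17⊕b18⊕b19⊕b20⊕b21⊕b22⊕b23⊕b24⊕b25⊕b26⊕b27⊕b28⊕b29⊕b30⊕b31 = 0⊕0⊕0⊕1⊕0⊕1⊕1⊕1⊕0⊕1⊕1⊕0⊕1⊕1⊕1⊕1 = 0
Syndrome (s16...s1) = 01101 → position 13.
Flip bit 13: corrected codeword = 0010110110111010001011101101111
Data bits at positions 3,5,6,7,9,10,11,12,13,14,15,17,18,19,20,21,22,23,24,25,26,27,28,29,30,31: 11101011101001011101101111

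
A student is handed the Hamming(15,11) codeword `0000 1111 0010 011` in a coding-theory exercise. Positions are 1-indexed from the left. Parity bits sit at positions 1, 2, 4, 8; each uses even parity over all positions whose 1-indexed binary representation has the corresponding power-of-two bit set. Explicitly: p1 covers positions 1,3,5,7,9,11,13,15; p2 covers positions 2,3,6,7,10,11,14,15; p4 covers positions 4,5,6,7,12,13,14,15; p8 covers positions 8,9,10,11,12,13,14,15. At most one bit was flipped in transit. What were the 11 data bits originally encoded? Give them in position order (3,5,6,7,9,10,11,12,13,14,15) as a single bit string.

01010010011

s1: b1⊕b3⊕b5⊕b7⊕b9⊕b11⊕b13⊕b15 = 0⊕0⊕1⊕1⊕0⊕1⊕0⊕1 = 0
s2: b2⊕b3⊕b6⊕b7⊕b10⊕b11⊕b14⊕b15 = 0⊕0⊕1⊕1⊕0⊕1⊕1⊕1 = 1
s4: b4⊕b5⊕b6⊕b7⊕b12⊕b13⊕b14⊕b15 = 0⊕1⊕1⊕1⊕0⊕0⊕1⊕1 = 1
s8: b8⊕b9⊕b10⊕b11⊕b12⊕b13⊕b14⊕b15 = 1⊕0⊕0⊕1⊕0⊕0⊕1⊕1 = 0
Syndrome (s8...s1) = 0110 → position 6.
Flip bit 6: corrected codeword = 000010110010011
Data bits at positions 3,5,6,7,9,10,11,12,13,14,15: 01010010011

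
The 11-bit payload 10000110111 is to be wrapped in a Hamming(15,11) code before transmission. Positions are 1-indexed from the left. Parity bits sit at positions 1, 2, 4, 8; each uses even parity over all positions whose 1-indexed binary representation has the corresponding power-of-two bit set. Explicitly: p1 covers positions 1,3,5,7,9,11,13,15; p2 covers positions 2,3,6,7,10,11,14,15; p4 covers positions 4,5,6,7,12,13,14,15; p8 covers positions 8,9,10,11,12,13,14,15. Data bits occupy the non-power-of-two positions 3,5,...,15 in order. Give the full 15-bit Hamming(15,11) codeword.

Place data bits at non-power-of-two positions: b3=1, b5=0, b6=0, b7=0, b9=0, b10=1, b11=1, b12=0, b13=1, b14=1, b15=1.
p1 = XOR of data positions {3,5,7,9,11,13,15} = 1⊕0⊕0⊕0⊕1⊕1⊕1 = 0
p2 = XOR of data positions {3,6,7,10,11,14,15} = 1⊕0⊕0⊕1⊕1⊕1⊕1 = 1
p4 = XOR of data positions {5,6,7,12,13,14,15} = 0⊕0⊕0⊕0⊕1⊕1⊕1 = 1
p8 = XOR of data positions {9,10,11,12,13,14,15} = 0⊕1⊕1⊕0⊕1⊕1⊕1 = 1
Codeword b1..b15 = 011100010110111

011100010110111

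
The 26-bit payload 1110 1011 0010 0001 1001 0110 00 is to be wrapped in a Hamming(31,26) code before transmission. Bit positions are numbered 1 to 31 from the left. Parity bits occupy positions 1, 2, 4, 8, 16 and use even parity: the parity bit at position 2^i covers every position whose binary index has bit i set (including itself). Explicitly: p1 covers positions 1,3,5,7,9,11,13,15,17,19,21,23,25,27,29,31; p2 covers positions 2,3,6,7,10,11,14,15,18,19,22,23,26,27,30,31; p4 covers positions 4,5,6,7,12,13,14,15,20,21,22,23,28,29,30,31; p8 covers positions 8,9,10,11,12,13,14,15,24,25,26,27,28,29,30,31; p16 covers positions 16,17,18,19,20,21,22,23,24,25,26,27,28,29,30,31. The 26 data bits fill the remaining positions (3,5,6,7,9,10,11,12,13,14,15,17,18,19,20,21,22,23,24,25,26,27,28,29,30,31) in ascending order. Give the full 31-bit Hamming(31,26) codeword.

Place data bits at non-power-of-two positions: b3=1, b5=1, b6=1, b7=0, b9=1, b10=0, b11=1, b12=1, b13=0, b14=0, b15=1, b17=0, b18=0, b19=0, b20=0, b21=1, b22=1, b23=0, b24=0, b25=1, b26=0, b27=1, b28=1, b29=0, b30=0, b31=0.
p1 = XOR of data positions {3,5,7,9,11,13,15,17,19,21,23,25,27,29,31} = 1⊕1⊕0⊕1⊕1⊕0⊕1⊕0⊕0⊕1⊕0⊕1⊕1⊕0⊕0 = 0
p2 = XOR of data positions {3,6,7,10,11,14,15,18,19,22,23,26,27,30,31} = 1⊕1⊕0⊕0⊕1⊕0⊕1⊕0⊕0⊕1⊕0⊕0⊕1⊕0⊕0 = 0
p4 = XOR of data positions {5,6,7,12,13,14,15,20,21,22,23,28,29,30,31} = 1⊕1⊕0⊕1⊕0⊕0⊕1⊕0⊕1⊕1⊕0⊕1⊕0⊕0⊕0 = 1
p8 = XOR of data positions {9,10,11,12,13,14,15,24,25,26,27,28,29,30,31} = 1⊕0⊕1⊕1⊕0⊕0⊕1⊕0⊕1⊕0⊕1⊕1⊕0⊕0⊕0 = 1
p16 = XOR of data positions {17,18,19,20,21,22,23,24,25,26,27,28,29,30,31} = 0⊕0⊕0⊕0⊕1⊕1⊕0⊕0⊕1⊕0⊕1⊕1⊕0⊕0⊕0 = 1
Codeword b1..b31 = 0011110110110011000011001011000

0011110110110011000011001011000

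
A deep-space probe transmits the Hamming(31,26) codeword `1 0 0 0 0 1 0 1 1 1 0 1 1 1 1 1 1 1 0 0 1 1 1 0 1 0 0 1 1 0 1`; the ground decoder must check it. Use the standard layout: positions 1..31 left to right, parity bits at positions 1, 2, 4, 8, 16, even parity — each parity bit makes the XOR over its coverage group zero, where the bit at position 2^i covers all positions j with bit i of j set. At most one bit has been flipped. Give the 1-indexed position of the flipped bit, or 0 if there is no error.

s1: b1⊕b3⊕b5⊕b7⊕b9⊕b11⊕b13⊕b15⊕b17⊕b19⊕b21⊕b23⊕b25⊕b27⊕b29⊕b31 = 1⊕0⊕0⊕0⊕1⊕0⊕1⊕1⊕1⊕0⊕1⊕1⊕1⊕0⊕1⊕1 = 0
s2: b2⊕b3⊕b6⊕b7⊕b10⊕b11⊕b14⊕b15⊕b18⊕b19⊕b22⊕b23⊕b26⊕b27⊕b30⊕b31 = 0⊕0⊕1⊕0⊕1⊕0⊕1⊕1⊕1⊕0⊕1⊕1⊕0⊕0⊕0⊕1 = 0
s4: b4⊕b5⊕b6⊕b7⊕b12⊕b13⊕b14⊕b15⊕b20⊕b21⊕b22⊕b23⊕b28⊕b29⊕b30⊕b31 = 0⊕0⊕1⊕0⊕1⊕1⊕1⊕1⊕0⊕1⊕1⊕1⊕1⊕1⊕0⊕1 = 1
s8: b8⊕b9⊕b10⊕b11⊕b12⊕b13⊕b14⊕b15⊕b24⊕b25⊕b26⊕b27⊕b28⊕b29⊕b30⊕b31 = 1⊕1⊕1⊕0⊕1⊕1⊕1⊕1⊕0⊕1⊕0⊕0⊕1⊕1⊕0⊕1 = 1
s16: b16⊕b17⊕b18⊕b19⊕b20⊕b21⊕b22⊕b23⊕b24⊕b25⊕b26⊕b27⊕b28⊕b29⊕b30⊕b31 = 1⊕1⊕1⊕0⊕0⊕1⊕1⊕1⊕0⊕1⊕0⊕0⊕1⊕1⊕0⊕1 = 0
Syndrome (s16...s1) = 01100 → position 12.

12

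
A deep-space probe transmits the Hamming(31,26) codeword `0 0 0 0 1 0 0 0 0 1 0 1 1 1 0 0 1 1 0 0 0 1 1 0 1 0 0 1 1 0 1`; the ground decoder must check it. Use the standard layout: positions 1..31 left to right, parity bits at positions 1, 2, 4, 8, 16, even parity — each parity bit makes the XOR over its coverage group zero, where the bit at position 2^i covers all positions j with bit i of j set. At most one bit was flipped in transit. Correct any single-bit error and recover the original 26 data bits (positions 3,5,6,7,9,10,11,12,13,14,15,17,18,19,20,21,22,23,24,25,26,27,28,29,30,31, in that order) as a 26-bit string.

00000101110110001101001101

s1: b1⊕b3⊕b5⊕b7⊕b9⊕b11⊕b13⊕b15⊕b17⊕b19⊕b21⊕b23⊕b25⊕b27⊕b29⊕b31 = 0⊕0⊕1⊕0⊕0⊕0⊕1⊕0⊕1⊕0⊕0⊕1⊕1⊕0⊕1⊕1 = 1
s2: b2⊕b3⊕b6⊕b7⊕b10⊕b11⊕b14⊕b15⊕b18⊕b19⊕b22⊕b23⊕b26⊕b27⊕b30⊕b31 = 0⊕0⊕0⊕0⊕1⊕0⊕1⊕0⊕1⊕0⊕1⊕1⊕0⊕0⊕0⊕1 = 0
s4: b4⊕b5⊕b6⊕b7⊕b12⊕b13⊕b14⊕b15⊕b20⊕b21⊕b22⊕b23⊕b28⊕b29⊕b30⊕b31 = 0⊕1⊕0⊕0⊕1⊕1⊕1⊕0⊕0⊕0⊕1⊕1⊕1⊕1⊕0⊕1 = 1
s8: b8⊕b9⊕b10⊕b11⊕b12⊕b13⊕b14⊕b15⊕b24⊕b25⊕b26⊕b27⊕b28⊕b29⊕b30⊕b31 = 0⊕0⊕1⊕0⊕1⊕1⊕1⊕0⊕0⊕1⊕0⊕0⊕1⊕1⊕0⊕1 = 0
s16: b16⊕b17⊕b18⊕b19⊕b20⊕b21⊕b22⊕b23⊕b24⊕b25⊕b26⊕b27⊕b28⊕b29⊕b30⊕b31 = 0⊕1⊕1⊕0⊕0⊕0⊕1⊕1⊕0⊕1⊕0⊕0⊕1⊕1⊕0⊕1 = 0
Syndrome (s16...s1) = 00101 → position 5.
Flip bit 5: corrected codeword = 0000000001011100110001101001101
Data bits at positions 3,5,6,7,9,10,11,12,13,14,15,17,18,19,20,21,22,23,24,25,26,27,28,29,30,31: 00000101110110001101001101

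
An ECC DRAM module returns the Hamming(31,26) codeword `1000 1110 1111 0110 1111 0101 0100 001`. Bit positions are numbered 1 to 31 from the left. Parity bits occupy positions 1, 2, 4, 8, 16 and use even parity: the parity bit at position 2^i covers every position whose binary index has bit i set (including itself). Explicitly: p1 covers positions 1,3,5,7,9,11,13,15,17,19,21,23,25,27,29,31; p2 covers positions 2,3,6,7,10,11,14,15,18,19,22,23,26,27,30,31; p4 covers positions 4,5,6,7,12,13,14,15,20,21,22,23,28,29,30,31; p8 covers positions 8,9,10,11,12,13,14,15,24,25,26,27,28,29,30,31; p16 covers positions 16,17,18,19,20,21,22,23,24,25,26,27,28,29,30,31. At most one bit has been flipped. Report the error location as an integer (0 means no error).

15

s1: b1⊕b3⊕b5⊕b7⊕b9⊕b11⊕b13⊕b15⊕b17⊕b19⊕b21⊕b23⊕b25⊕b27⊕b29⊕b31 = 1⊕0⊕1⊕1⊕1⊕1⊕0⊕1⊕1⊕1⊕0⊕0⊕0⊕0⊕0⊕1 = 1
s2: b2⊕b3⊕b6⊕b7⊕b10⊕b11⊕b14⊕b15⊕b18⊕b19⊕b22⊕b23⊕b26⊕b27⊕b30⊕b31 = 0⊕0⊕1⊕1⊕1⊕1⊕1⊕1⊕1⊕1⊕1⊕0⊕1⊕0⊕0⊕1 = 1
s4: b4⊕b5⊕b6⊕b7⊕b12⊕b13⊕b14⊕b15⊕b20⊕b21⊕b22⊕b23⊕b28⊕b29⊕b30⊕b31 = 0⊕1⊕1⊕1⊕1⊕0⊕1⊕1⊕1⊕0⊕1⊕0⊕0⊕0⊕0⊕1 = 1
s8: b8⊕b9⊕b10⊕b11⊕b12⊕b13⊕b14⊕b15⊕b24⊕b25⊕b26⊕b27⊕b28⊕b29⊕b30⊕b31 = 0⊕1⊕1⊕1⊕1⊕0⊕1⊕1⊕1⊕0⊕1⊕0⊕0⊕0⊕0⊕1 = 1
s16: b16⊕b17⊕b18⊕b19⊕b20⊕b21⊕b22⊕b23⊕b24⊕b25⊕b26⊕b27⊕b28⊕b29⊕b30⊕b31 = 0⊕1⊕1⊕1⊕1⊕0⊕1⊕0⊕1⊕0⊕1⊕0⊕0⊕0⊕0⊕1 = 0
Syndrome (s16...s1) = 01111 → position 15.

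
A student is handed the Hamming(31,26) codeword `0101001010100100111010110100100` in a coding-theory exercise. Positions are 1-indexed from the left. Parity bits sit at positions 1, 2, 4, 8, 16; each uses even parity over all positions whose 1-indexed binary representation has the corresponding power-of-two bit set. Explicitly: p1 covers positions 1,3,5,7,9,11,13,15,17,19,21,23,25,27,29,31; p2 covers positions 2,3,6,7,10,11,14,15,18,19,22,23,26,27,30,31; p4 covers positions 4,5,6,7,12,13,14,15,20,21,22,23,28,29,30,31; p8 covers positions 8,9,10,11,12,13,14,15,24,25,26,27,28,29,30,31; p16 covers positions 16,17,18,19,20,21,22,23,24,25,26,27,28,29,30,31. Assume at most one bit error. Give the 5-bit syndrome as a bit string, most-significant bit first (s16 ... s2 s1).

s1: b1⊕b3⊕b5⊕b7⊕b9⊕b11⊕b13⊕b15⊕b17⊕b19⊕b21⊕b23⊕b25⊕b27⊕b29⊕b31 = 0⊕0⊕0⊕1⊕1⊕1⊕0⊕0⊕1⊕1⊕1⊕1⊕0⊕0⊕1⊕0 = 0
s2: b2⊕b3⊕b6⊕b7⊕b10⊕b11⊕b14⊕b15⊕b18⊕b19⊕b22⊕b23⊕b26⊕b27⊕b30⊕b31 = 1⊕0⊕0⊕1⊕0⊕1⊕1⊕0⊕1⊕1⊕0⊕1⊕1⊕0⊕0⊕0 = 0
s4: b4⊕b5⊕b6⊕b7⊕b12⊕b13⊕b14⊕b15⊕b20⊕b21⊕b22⊕b23⊕b28⊕b29⊕b30⊕b31 = 1⊕0⊕0⊕1⊕0⊕0⊕1⊕0⊕0⊕1⊕0⊕1⊕0⊕1⊕0⊕0 = 0
s8: b8⊕b9⊕b10⊕b11⊕b12⊕b13⊕b14⊕b15⊕b24⊕b25⊕b26⊕b27⊕b28⊕b29⊕b30⊕b31 = 0⊕1⊕0⊕1⊕0⊕0⊕1⊕0⊕1⊕0⊕1⊕0⊕0⊕1⊕0⊕0 = 0
s16: b16⊕b17⊕b18⊕b19⊕b20⊕b21⊕b22⊕b23⊕b24⊕b25⊕b26⊕b27⊕b28⊕b29⊕b30⊕b31 = 0⊕1⊕1⊕1⊕0⊕1⊕0⊕1⊕1⊕0⊕1⊕0⊕0⊕1⊕0⊕0 = 0
Syndrome (s16...s1) = 00000 → position 0 (no error).

00000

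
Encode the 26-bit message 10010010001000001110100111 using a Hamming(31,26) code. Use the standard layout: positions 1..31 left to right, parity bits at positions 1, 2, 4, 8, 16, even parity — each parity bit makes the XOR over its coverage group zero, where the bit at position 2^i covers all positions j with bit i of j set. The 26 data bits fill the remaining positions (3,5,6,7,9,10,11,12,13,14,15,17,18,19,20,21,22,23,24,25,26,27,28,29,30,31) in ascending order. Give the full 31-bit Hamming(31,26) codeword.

Place data bits at non-power-of-two positions: b3=1, b5=0, b6=0, b7=1, b9=0, b10=0, b11=1, b12=0, b13=0, b14=0, b15=1, b17=0, b18=0, b19=0, b20=0, b21=0, b22=1, b23=1, b24=1, b25=0, b26=1, b27=0, b28=0, b29=1, b30=1, b31=1.
p1 = XOR of data positions {3,5,7,9,11,13,15,17,19,21,23,25,27,29,31} = 1⊕0⊕1⊕0⊕1⊕0⊕1⊕0⊕0⊕0⊕1⊕0⊕0⊕1⊕1 = 1
p2 = XOR of data positions {3,6,7,10,11,14,15,18,19,22,23,26,27,30,31} = 1⊕0⊕1⊕0⊕1⊕0⊕1⊕0⊕0⊕1⊕1⊕1⊕0⊕1⊕1 = 1
p4 = XOR of data positions {5,6,7,12,13,14,15,20,21,22,23,28,29,30,31} = 0⊕0⊕1⊕0⊕0⊕0⊕1⊕0⊕0⊕1⊕1⊕0⊕1⊕1⊕1 = 1
p8 = XOR of data positions {9,10,11,12,13,14,15,24,25,26,27,28,29,30,31} = 0⊕0⊕1⊕0⊕0⊕0⊕1⊕1⊕0⊕1⊕0⊕0⊕1⊕1⊕1 = 1
p16 = XOR of data positions {17,18,19,20,21,22,23,24,25,26,27,28,29,30,31} = 0⊕0⊕0⊕0⊕0⊕1⊕1⊕1⊕0⊕1⊕0⊕0⊕1⊕1⊕1 = 1
Codeword b1..b31 = 1111001100100011000001110100111

1111001100100011000001110100111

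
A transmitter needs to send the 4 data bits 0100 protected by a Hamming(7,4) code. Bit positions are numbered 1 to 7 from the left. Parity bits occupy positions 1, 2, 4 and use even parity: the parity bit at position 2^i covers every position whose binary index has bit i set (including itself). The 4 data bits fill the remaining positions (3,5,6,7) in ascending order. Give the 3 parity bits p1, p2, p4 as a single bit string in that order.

Place data bits at non-power-of-two positions: b3=0, b5=1, b6=0, b7=0.
p1 = XOR of data positions {3,5,7} = 0⊕1⊕0 = 1
p2 = XOR of data positions {3,6,7} = 0⊕0⊕0 = 0
p4 = XOR of data positions {5,6,7} = 1⊕0⊕0 = 1
Parity bits p1,p2,p4 = 101

101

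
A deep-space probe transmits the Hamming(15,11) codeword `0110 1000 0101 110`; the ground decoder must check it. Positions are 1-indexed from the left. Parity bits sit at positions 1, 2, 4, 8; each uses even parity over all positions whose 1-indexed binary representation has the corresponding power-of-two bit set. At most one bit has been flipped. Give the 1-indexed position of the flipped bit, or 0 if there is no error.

s1: b1⊕b3⊕b5⊕b7⊕b9⊕b11⊕b13⊕b15 = 0⊕1⊕1⊕0⊕0⊕0⊕1⊕0 = 1
s2: b2⊕b3⊕b6⊕b7⊕b10⊕b11⊕b14⊕b15 = 1⊕1⊕0⊕0⊕1⊕0⊕1⊕0 = 0
s4: b4⊕b5⊕b6⊕b7⊕b12⊕b13⊕b14⊕b15 = 0⊕1⊕0⊕0⊕1⊕1⊕1⊕0 = 0
s8: b8⊕b9⊕b10⊕b11⊕b12⊕b13⊕b14⊕b15 = 0⊕0⊕1⊕0⊕1⊕1⊕1⊕0 = 0
Syndrome (s8...s1) = 0001 → position 1.

1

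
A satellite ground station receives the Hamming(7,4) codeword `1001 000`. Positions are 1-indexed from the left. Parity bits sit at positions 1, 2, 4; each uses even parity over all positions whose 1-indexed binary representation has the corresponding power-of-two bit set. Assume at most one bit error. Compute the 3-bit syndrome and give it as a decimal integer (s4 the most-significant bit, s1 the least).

5

s1: b1⊕b3⊕b5⊕b7 = 1⊕0⊕0⊕0 = 1
s2: b2⊕b3⊕b6⊕b7 = 0⊕0⊕0⊕0 = 0
s4: b4⊕b5⊕b6⊕b7 = 1⊕0⊕0⊕0 = 1
Syndrome (s4...s1) = 101 → position 5.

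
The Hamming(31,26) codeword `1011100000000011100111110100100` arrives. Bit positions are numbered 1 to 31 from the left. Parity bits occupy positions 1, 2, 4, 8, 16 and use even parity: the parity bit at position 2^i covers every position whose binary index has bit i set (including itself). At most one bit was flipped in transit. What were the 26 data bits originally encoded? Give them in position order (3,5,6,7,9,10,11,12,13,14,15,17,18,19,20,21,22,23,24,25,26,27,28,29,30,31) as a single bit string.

s1: b1⊕b3⊕b5⊕b7⊕b9⊕b11⊕b13⊕b15⊕b17⊕b19⊕b21⊕b23⊕b25⊕b27⊕b29⊕b31 = 1⊕1⊕1⊕0⊕0⊕0⊕0⊕1⊕1⊕0⊕1⊕1⊕0⊕0⊕1⊕0 = 0
s2: b2⊕b3⊕b6⊕b7⊕b10⊕b11⊕b14⊕b15⊕b18⊕b19⊕b22⊕b23⊕b26⊕b27⊕b30⊕b31 = 0⊕1⊕0⊕0⊕0⊕0⊕0⊕1⊕0⊕0⊕1⊕1⊕1⊕0⊕0⊕0 = 1
s4: b4⊕b5⊕b6⊕b7⊕b12⊕b13⊕b14⊕b15⊕b20⊕b21⊕b22⊕b23⊕b28⊕b29⊕b30⊕b31 = 1⊕1⊕0⊕0⊕0⊕0⊕0⊕1⊕1⊕1⊕1⊕1⊕0⊕1⊕0⊕0 = 0
s8: b8⊕b9⊕b10⊕b11⊕b12⊕b13⊕b14⊕b15⊕b24⊕b25⊕b26⊕b27⊕b28⊕b29⊕b30⊕b31 = 0⊕0⊕0⊕0⊕0⊕0⊕0⊕1⊕1⊕0⊕1⊕0⊕0⊕1⊕0⊕0 = 0
s16: b16⊕b17⊕b18⊕b19⊕b20⊕b21⊕b22⊕b23⊕b24⊕b25⊕b26⊕b27⊕b28⊕b29⊕b30⊕b31 = 1⊕1⊕0⊕0⊕1⊕1⊕1⊕1⊕1⊕0⊕1⊕0⊕0⊕1⊕0⊕0 = 1
Syndrome (s16...s1) = 10010 → position 18.
Flip bit 18: corrected codeword = 1011100000000011110111110100100
Data bits at positions 3,5,6,7,9,10,11,12,13,14,15,17,18,19,20,21,22,23,24,25,26,27,28,29,30,31: 11000000001110111110100100

11000000001110111110100100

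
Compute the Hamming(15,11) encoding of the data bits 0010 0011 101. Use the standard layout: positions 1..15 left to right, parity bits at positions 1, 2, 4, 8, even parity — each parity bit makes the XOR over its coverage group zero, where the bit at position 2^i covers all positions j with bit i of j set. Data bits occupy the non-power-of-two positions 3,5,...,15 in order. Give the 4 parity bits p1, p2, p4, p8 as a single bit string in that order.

1100

Place data bits at non-power-of-two positions: b3=0, b5=0, b6=1, b7=0, b9=0, b10=0, b11=1, b12=1, b13=1, b14=0, b15=1.
p1 = XOR of data positions {3,5,7,9,11,13,15} = 0⊕0⊕0⊕0⊕1⊕1⊕1 = 1
p2 = XOR of data positions {3,6,7,10,11,14,15} = 0⊕1⊕0⊕0⊕1⊕0⊕1 = 1
p4 = XOR of data positions {5,6,7,12,13,14,15} = 0⊕1⊕0⊕1⊕1⊕0⊕1 = 0
p8 = XOR of data positions {9,10,11,12,13,14,15} = 0⊕0⊕1⊕1⊕1⊕0⊕1 = 0
Parity bits p1,p2,p4,p8 = 1100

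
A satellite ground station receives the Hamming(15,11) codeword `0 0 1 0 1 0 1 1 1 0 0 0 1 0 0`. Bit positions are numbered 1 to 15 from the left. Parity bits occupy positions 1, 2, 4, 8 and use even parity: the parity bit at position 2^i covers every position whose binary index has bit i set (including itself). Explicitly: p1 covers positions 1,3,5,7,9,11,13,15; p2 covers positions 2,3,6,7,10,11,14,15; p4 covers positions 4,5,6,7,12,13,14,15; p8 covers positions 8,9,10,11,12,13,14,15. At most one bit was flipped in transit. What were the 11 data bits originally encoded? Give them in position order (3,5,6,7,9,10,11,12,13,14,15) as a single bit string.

s1: b1⊕b3⊕b5⊕b7⊕b9⊕b11⊕b13⊕b15 = 0⊕1⊕1⊕1⊕1⊕0⊕1⊕0 = 1
s2: b2⊕b3⊕b6⊕b7⊕b10⊕b11⊕b14⊕b15 = 0⊕1⊕0⊕1⊕0⊕0⊕0⊕0 = 0
s4: b4⊕b5⊕b6⊕b7⊕b12⊕b13⊕b14⊕b15 = 0⊕1⊕0⊕1⊕0⊕1⊕0⊕0 = 1
s8: b8⊕b9⊕b10⊕b11⊕b12⊕b13⊕b14⊕b15 = 1⊕1⊕0⊕0⊕0⊕1⊕0⊕0 = 1
Syndrome (s8...s1) = 1101 → position 13.
Flip bit 13: corrected codeword = 001010111000000
Data bits at positions 3,5,6,7,9,10,11,12,13,14,15: 11011000000

11011000000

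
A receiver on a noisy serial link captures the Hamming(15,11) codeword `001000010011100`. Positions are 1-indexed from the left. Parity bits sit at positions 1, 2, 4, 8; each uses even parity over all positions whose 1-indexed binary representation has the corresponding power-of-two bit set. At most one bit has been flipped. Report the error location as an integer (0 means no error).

s1: b1⊕b3⊕b5⊕b7⊕b9⊕b11⊕b13⊕b15 = 0⊕1⊕0⊕0⊕0⊕1⊕1⊕0 = 1
s2: b2⊕b3⊕b6⊕b7⊕b10⊕b11⊕b14⊕b15 = 0⊕1⊕0⊕0⊕0⊕1⊕0⊕0 = 0
s4: b4⊕b5⊕b6⊕b7⊕b12⊕b13⊕b14⊕b15 = 0⊕0⊕0⊕0⊕1⊕1⊕0⊕0 = 0
s8: b8⊕b9⊕b10⊕b11⊕b12⊕b13⊕b14⊕b15 = 1⊕0⊕0⊕1⊕1⊕1⊕0⊕0 = 0
Syndrome (s8...s1) = 0001 → position 1.

1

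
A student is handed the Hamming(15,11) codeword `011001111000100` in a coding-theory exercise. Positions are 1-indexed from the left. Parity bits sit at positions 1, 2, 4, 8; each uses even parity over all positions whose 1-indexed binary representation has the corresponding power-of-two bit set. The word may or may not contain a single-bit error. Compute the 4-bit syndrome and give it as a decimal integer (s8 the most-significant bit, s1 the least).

12

s1: b1⊕b3⊕b5⊕b7⊕b9⊕b11⊕b13⊕b15 = 0⊕1⊕0⊕1⊕1⊕0⊕1⊕0 = 0
s2: b2⊕b3⊕b6⊕b7⊕b10⊕b11⊕b14⊕b15 = 1⊕1⊕1⊕1⊕0⊕0⊕0⊕0 = 0
s4: b4⊕b5⊕b6⊕b7⊕b12⊕b13⊕b14⊕b15 = 0⊕0⊕1⊕1⊕0⊕1⊕0⊕0 = 1
s8: b8⊕b9⊕b10⊕b11⊕b12⊕b13⊕b14⊕b15 = 1⊕1⊕0⊕0⊕0⊕1⊕0⊕0 = 1
Syndrome (s8...s1) = 1100 → position 12.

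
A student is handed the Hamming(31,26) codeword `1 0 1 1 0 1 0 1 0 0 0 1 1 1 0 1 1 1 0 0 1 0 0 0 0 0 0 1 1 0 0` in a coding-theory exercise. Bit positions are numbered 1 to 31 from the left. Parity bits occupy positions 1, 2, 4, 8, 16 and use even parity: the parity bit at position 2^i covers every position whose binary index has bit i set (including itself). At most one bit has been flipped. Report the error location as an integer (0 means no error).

0

s1: b1⊕b3⊕b5⊕b7⊕b9⊕b11⊕b13⊕b15⊕b17⊕b19⊕b21⊕b23⊕b25⊕b27⊕b29⊕b31 = 1⊕1⊕0⊕0⊕0⊕0⊕1⊕0⊕1⊕0⊕1⊕0⊕0⊕0⊕1⊕0 = 0
s2: b2⊕b3⊕b6⊕b7⊕b10⊕b11⊕b14⊕b15⊕b18⊕b19⊕b22⊕b23⊕b26⊕b27⊕b30⊕b31 = 0⊕1⊕1⊕0⊕0⊕0⊕1⊕0⊕1⊕0⊕0⊕0⊕0⊕0⊕0⊕0 = 0
s4: b4⊕b5⊕b6⊕b7⊕b12⊕b13⊕b14⊕b15⊕b20⊕b21⊕b22⊕b23⊕b28⊕b29⊕b30⊕b31 = 1⊕0⊕1⊕0⊕1⊕1⊕1⊕0⊕0⊕1⊕0⊕0⊕1⊕1⊕0⊕0 = 0
s8: b8⊕b9⊕b10⊕b11⊕b12⊕b13⊕b14⊕b15⊕b24⊕b25⊕b26⊕b27⊕b28⊕b29⊕b30⊕b31 = 1⊕0⊕0⊕0⊕1⊕1⊕1⊕0⊕0⊕0⊕0⊕0⊕1⊕1⊕0⊕0 = 0
s16: b16⊕b17⊕b18⊕b19⊕b20⊕b21⊕b22⊕b23⊕b24⊕b25⊕b26⊕b27⊕b28⊕b29⊕b30⊕b31 = 1⊕1⊕1⊕0⊕0⊕1⊕0⊕0⊕0⊕0⊕0⊕0⊕1⊕1⊕0⊕0 = 0
Syndrome (s16...s1) = 00000 → position 0 (no error).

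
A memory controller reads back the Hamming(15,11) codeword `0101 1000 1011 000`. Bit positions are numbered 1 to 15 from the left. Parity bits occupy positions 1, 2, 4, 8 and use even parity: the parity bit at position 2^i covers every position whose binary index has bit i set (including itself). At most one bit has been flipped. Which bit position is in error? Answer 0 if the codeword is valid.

s1: b1⊕b3⊕b5⊕b7⊕b9⊕b11⊕b13⊕b15 = 0⊕0⊕1⊕0⊕1⊕1⊕0⊕0 = 1
s2: b2⊕b3⊕b6⊕b7⊕b10⊕b11⊕b14⊕b15 = 1⊕0⊕0⊕0⊕0⊕1⊕0⊕0 = 0
s4: b4⊕b5⊕b6⊕b7⊕b12⊕b13⊕b14⊕b15 = 1⊕1⊕0⊕0⊕1⊕0⊕0⊕0 = 1
s8: b8⊕b9⊕b10⊕b11⊕b12⊕b13⊕b14⊕b15 = 0⊕1⊕0⊕1⊕1⊕0⊕0⊕0 = 1
Syndrome (s8...s1) = 1101 → position 13.

13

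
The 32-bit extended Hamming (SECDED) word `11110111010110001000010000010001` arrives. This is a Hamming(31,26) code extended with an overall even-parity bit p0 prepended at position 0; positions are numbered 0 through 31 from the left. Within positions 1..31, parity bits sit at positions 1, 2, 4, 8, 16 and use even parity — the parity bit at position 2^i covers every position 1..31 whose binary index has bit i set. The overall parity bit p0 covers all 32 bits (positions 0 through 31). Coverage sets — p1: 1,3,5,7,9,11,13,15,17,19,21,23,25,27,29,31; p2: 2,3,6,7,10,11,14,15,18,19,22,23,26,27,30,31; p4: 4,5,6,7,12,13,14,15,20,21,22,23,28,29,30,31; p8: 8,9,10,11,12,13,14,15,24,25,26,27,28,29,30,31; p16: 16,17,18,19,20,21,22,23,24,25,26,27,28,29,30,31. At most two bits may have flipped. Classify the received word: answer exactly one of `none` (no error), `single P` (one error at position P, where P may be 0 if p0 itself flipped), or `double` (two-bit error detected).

s1: b1⊕b3⊕b5⊕b7⊕b9⊕b11⊕b13⊕b15⊕b17⊕b19⊕b21⊕b23⊕b25⊕b27⊕b29⊕b31 = 1⊕1⊕1⊕1⊕1⊕1⊕0⊕0⊕0⊕0⊕1⊕0⊕0⊕1⊕0⊕1 = 1
s2: b2⊕b3⊕b6⊕b7⊕b10⊕b11⊕b14⊕b15⊕b18⊕b19⊕b22⊕b23⊕b26⊕b27⊕b30⊕b31 = 1⊕1⊕1⊕1⊕0⊕1⊕0⊕0⊕0⊕0⊕0⊕0⊕0⊕1⊕0⊕1 = 1
s4: b4⊕b5⊕b6⊕b7⊕b12⊕b13⊕b14⊕b15⊕b20⊕b21⊕b22⊕b23⊕b28⊕b29⊕b30⊕b31 = 0⊕1⊕1⊕1⊕1⊕0⊕0⊕0⊕0⊕1⊕0⊕0⊕0⊕0⊕0⊕1 = 0
s8: b8⊕b9⊕b10⊕b11⊕b12⊕b13⊕b14⊕b15⊕b24⊕b25⊕b26⊕b27⊕b28⊕b29⊕b30⊕b31 = 0⊕1⊕0⊕1⊕1⊕0⊕0⊕0⊕0⊕0⊕0⊕1⊕0⊕0⊕0⊕1 = 1
s16: b16⊕b17⊕b18⊕b19⊕b20⊕b21⊕b22⊕b23⊕b24⊕b25⊕b26⊕b27⊕b28⊕b29⊕b30⊕b31 = 1⊕0⊕0⊕0⊕0⊕1⊕0⊕0⊕0⊕0⊕0⊕1⊕0⊕0⊕0⊕1 = 0
Syndrome (s16...s1) = 01011 → position 11.
Overall parity (XOR of all 32 bits, including p0): 1⊕1⊕1⊕1⊕0⊕1⊕1⊕1⊕0⊕1⊕0⊕1⊕1⊕0⊕0⊕0⊕1⊕0⊕0⊕0⊕0⊕1⊕0⊕0⊕0⊕0⊕0⊕1⊕0⊕0⊕0⊕1 = 0
Overall=0, syndrome position=11 → double-bit error detected (uncorrectable).

double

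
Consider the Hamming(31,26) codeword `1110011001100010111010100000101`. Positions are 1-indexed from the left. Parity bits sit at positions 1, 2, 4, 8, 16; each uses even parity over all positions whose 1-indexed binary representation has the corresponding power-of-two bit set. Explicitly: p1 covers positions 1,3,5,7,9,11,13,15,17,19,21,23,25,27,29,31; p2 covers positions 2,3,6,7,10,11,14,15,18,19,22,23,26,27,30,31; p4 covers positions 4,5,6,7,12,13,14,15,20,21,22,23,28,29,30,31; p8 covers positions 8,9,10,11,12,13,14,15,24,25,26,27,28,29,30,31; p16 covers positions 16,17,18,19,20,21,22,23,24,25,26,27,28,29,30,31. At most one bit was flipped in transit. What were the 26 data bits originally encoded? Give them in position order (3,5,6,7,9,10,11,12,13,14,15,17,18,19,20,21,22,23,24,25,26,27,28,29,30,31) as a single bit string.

s1: b1⊕b3⊕b5⊕b7⊕b9⊕b11⊕b13⊕b15⊕b17⊕b19⊕b21⊕b23⊕b25⊕b27⊕b29⊕b31 = 1⊕1⊕0⊕1⊕0⊕1⊕0⊕1⊕1⊕1⊕1⊕1⊕0⊕0⊕1⊕1 = 1
s2: b2⊕b3⊕b6⊕b7⊕b10⊕b11⊕b14⊕b15⊕b18⊕b19⊕b22⊕b23⊕b26⊕b27⊕b30⊕b31 = 1⊕1⊕1⊕1⊕1⊕1⊕0⊕1⊕1⊕1⊕0⊕1⊕0⊕0⊕0⊕1 = 1
s4: b4⊕b5⊕b6⊕b7⊕b12⊕b13⊕b14⊕b15⊕b20⊕b21⊕b22⊕b23⊕b28⊕b29⊕b30⊕b31 = 0⊕0⊕1⊕1⊕0⊕0⊕0⊕1⊕0⊕1⊕0⊕1⊕0⊕1⊕0⊕1 = 1
s8: b8⊕b9⊕b10⊕b11⊕b12⊕b13⊕b14⊕b15⊕b24⊕b25⊕b26⊕b27⊕b28⊕b29⊕b30⊕b31 = 0⊕0⊕1⊕1⊕0⊕0⊕0⊕1⊕0⊕0⊕0⊕0⊕0⊕1⊕0⊕1 = 1
s16: b16⊕b17⊕b18⊕b19⊕b20⊕b21⊕b22⊕b23⊕b24⊕b25⊕b26⊕b27⊕b28⊕b29⊕b30⊕b31 = 0⊕1⊕1⊕1⊕0⊕1⊕0⊕1⊕0⊕0⊕0⊕0⊕0⊕1⊕0⊕1 = 1
Syndrome (s16...s1) = 11111 → position 31.
Flip bit 31: corrected codeword = 1110011001100010111010100000100
Data bits at positions 3,5,6,7,9,10,11,12,13,14,15,17,18,19,20,21,22,23,24,25,26,27,28,29,30,31: 10110110001111010100000100

10110110001111010100000100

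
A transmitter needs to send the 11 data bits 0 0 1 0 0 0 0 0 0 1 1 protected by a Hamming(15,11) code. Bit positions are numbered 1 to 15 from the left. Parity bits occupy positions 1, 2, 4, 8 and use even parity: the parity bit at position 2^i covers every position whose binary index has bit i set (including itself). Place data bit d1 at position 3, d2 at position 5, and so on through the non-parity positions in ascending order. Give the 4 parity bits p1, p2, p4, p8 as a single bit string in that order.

1110

Place data bits at non-power-of-two positions: b3=0, b5=0, b6=1, b7=0, b9=0, b10=0, b11=0, b12=0, b13=0, b14=1, b15=1.
p1 = XOR of data positions {3,5,7,9,11,13,15} = 0⊕0⊕0⊕0⊕0⊕0⊕1 = 1
p2 = XOR of data positions {3,6,7,10,11,14,15} = 0⊕1⊕0⊕0⊕0⊕1⊕1 = 1
p4 = XOR of data positions {5,6,7,12,13,14,15} = 0⊕1⊕0⊕0⊕0⊕1⊕1 = 1
p8 = XOR of data positions {9,10,11,12,13,14,15} = 0⊕0⊕0⊕0⊕0⊕1⊕1 = 0
Parity bits p1,p2,p4,p8 = 1110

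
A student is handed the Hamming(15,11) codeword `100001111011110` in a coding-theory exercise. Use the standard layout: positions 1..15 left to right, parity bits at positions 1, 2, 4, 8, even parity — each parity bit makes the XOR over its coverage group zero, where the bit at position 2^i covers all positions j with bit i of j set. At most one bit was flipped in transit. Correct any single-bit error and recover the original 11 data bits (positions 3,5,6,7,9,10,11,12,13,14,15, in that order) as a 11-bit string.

01111011110

s1: b1⊕b3⊕b5⊕b7⊕b9⊕b11⊕b13⊕b15 = 1⊕0⊕0⊕1⊕1⊕1⊕1⊕0 = 1
s2: b2⊕b3⊕b6⊕b7⊕b10⊕b11⊕b14⊕b15 = 0⊕0⊕1⊕1⊕0⊕1⊕1⊕0 = 0
s4: b4⊕b5⊕b6⊕b7⊕b12⊕b13⊕b14⊕b15 = 0⊕0⊕1⊕1⊕1⊕1⊕1⊕0 = 1
s8: b8⊕b9⊕b10⊕b11⊕b12⊕b13⊕b14⊕b15 = 1⊕1⊕0⊕1⊕1⊕1⊕1⊕0 = 0
Syndrome (s8...s1) = 0101 → position 5.
Flip bit 5: corrected codeword = 100011111011110
Data bits at positions 3,5,6,7,9,10,11,12,13,14,15: 01111011110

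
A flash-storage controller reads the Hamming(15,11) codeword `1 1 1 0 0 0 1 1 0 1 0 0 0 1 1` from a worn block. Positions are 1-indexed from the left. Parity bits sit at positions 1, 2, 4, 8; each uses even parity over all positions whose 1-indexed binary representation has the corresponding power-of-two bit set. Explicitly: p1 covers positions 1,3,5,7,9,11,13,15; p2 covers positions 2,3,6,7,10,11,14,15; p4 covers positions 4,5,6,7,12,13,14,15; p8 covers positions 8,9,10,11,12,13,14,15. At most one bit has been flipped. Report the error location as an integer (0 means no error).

4

s1: b1⊕b3⊕b5⊕b7⊕b9⊕b11⊕b13⊕b15 = 1⊕1⊕0⊕1⊕0⊕0⊕0⊕1 = 0
s2: b2⊕b3⊕b6⊕b7⊕b10⊕b11⊕b14⊕b15 = 1⊕1⊕0⊕1⊕1⊕0⊕1⊕1 = 0
s4: b4⊕b5⊕b6⊕b7⊕b12⊕b13⊕b14⊕b15 = 0⊕0⊕0⊕1⊕0⊕0⊕1⊕1 = 1
s8: b8⊕b9⊕b10⊕b11⊕b12⊕b13⊕b14⊕b15 = 1⊕0⊕1⊕0⊕0⊕0⊕1⊕1 = 0
Syndrome (s8...s1) = 0100 → position 4.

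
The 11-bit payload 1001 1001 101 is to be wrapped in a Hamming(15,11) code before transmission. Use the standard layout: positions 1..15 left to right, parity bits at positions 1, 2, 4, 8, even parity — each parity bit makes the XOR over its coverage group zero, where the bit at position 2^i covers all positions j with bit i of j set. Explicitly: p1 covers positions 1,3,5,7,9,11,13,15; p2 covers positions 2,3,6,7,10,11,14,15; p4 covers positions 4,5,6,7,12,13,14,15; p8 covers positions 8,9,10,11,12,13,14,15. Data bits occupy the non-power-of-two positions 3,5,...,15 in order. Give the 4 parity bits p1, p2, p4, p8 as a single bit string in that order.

Place data bits at non-power-of-two positions: b3=1, b5=0, b6=0, b7=1, b9=1, b10=0, b11=0, b12=1, b13=1, b14=0, b15=1.
p1 = XOR of data positions {3,5,7,9,11,13,15} = 1⊕0⊕1⊕1⊕0⊕1⊕1 = 1
p2 = XOR of data positions {3,6,7,10,11,14,15} = 1⊕0⊕1⊕0⊕0⊕0⊕1 = 1
p4 = XOR of data positions {5,6,7,12,13,14,15} = 0⊕0⊕1⊕1⊕1⊕0⊕1 = 0
p8 = XOR of data positions {9,10,11,12,13,14,15} = 1⊕0⊕0⊕1⊕1⊕0⊕1 = 0
Parity bits p1,p2,p4,p8 = 1100

1100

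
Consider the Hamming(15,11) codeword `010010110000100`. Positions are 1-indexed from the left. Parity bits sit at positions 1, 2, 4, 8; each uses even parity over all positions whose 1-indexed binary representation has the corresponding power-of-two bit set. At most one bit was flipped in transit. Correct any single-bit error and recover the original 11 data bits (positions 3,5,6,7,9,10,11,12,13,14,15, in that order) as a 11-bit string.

s1: b1⊕b3⊕b5⊕b7⊕b9⊕b11⊕b13⊕b15 = 0⊕0⊕1⊕1⊕0⊕0⊕1⊕0 = 1
s2: b2⊕b3⊕b6⊕b7⊕b10⊕b11⊕b14⊕b15 = 1⊕0⊕0⊕1⊕0⊕0⊕0⊕0 = 0
s4: b4⊕b5⊕b6⊕b7⊕b12⊕b13⊕b14⊕b15 = 0⊕1⊕0⊕1⊕0⊕1⊕0⊕0 = 1
s8: b8⊕b9⊕b10⊕b11⊕b12⊕b13⊕b14⊕b15 = 1⊕0⊕0⊕0⊕0⊕1⊕0⊕0 = 0
Syndrome (s8...s1) = 0101 → position 5.
Flip bit 5: corrected codeword = 010000110000100
Data bits at positions 3,5,6,7,9,10,11,12,13,14,15: 00010000100

00010000100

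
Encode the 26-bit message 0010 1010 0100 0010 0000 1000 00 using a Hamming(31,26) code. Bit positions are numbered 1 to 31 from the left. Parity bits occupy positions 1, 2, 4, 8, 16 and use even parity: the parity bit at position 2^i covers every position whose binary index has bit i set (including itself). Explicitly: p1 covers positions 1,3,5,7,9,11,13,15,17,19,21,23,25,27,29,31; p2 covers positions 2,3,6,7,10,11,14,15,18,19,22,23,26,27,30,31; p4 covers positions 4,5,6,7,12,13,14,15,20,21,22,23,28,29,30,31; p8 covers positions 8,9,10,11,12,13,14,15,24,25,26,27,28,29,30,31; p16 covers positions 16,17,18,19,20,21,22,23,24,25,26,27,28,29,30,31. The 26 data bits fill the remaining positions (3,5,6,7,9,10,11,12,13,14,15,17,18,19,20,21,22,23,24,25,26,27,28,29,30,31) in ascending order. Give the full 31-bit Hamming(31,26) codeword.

Place data bits at non-power-of-two positions: b3=0, b5=0, b6=1, b7=0, b9=1, b10=0, b11=1, b12=0, b13=0, b14=1, b15=0, b17=0, b18=0, b19=0, b20=1, b21=0, b22=0, b23=0, b24=0, b25=0, b26=1, b27=0, b28=0, b29=0, b30=0, b31=0.
p1 = XOR of data positions {3,5,7,9,11,13,15,17,19,21,23,25,27,29,31} = 0⊕0⊕0⊕1⊕1⊕0⊕0⊕0⊕0⊕0⊕0⊕0⊕0⊕0⊕0 = 0
p2 = XOR of data positions {3,6,7,10,11,14,15,18,19,22,23,26,27,30,31} = 0⊕1⊕0⊕0⊕1⊕1⊕0⊕0⊕0⊕0⊕0⊕1⊕0⊕0⊕0 = 0
p4 = XOR of data positions {5,6,7,12,13,14,15,20,21,22,23,28,29,30,31} = 0⊕1⊕0⊕0⊕0⊕1⊕0⊕1⊕0⊕0⊕0⊕0⊕0⊕0⊕0 = 1
p8 = XOR of data positions {9,10,11,12,13,14,15,24,25,26,27,28,29,30,31} = 1⊕0⊕1⊕0⊕0⊕1⊕0⊕0⊕0⊕1⊕0⊕0⊕0⊕0⊕0 = 0
p16 = XOR of data positions {17,18,19,20,21,22,23,24,25,26,27,28,29,30,31} = 0⊕0⊕0⊕1⊕0⊕0⊕0⊕0⊕0⊕1⊕0⊕0⊕0⊕0⊕0 = 0
Codeword b1..b31 = 0001010010100100000100000100000

0001010010100100000100000100000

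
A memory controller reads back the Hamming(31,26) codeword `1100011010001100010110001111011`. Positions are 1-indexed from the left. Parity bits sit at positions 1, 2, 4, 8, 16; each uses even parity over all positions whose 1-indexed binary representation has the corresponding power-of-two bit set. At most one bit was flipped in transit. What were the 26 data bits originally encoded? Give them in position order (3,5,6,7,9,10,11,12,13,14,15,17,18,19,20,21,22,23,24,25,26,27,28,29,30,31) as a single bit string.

s1: b1⊕b3⊕b5⊕b7⊕b9⊕b11⊕b13⊕b15⊕b17⊕b19⊕b21⊕b23⊕b25⊕b27⊕b29⊕b31 = 1⊕0⊕0⊕1⊕1⊕0⊕1⊕0⊕0⊕0⊕1⊕0⊕1⊕1⊕0⊕1 = 0
s2: b2⊕b3⊕b6⊕b7⊕b10⊕b11⊕b14⊕b15⊕b18⊕b19⊕b22⊕b23⊕b26⊕b27⊕b30⊕b31 = 1⊕0⊕1⊕1⊕0⊕0⊕1⊕0⊕1⊕0⊕0⊕0⊕1⊕1⊕1⊕1 = 1
s4: b4⊕b5⊕b6⊕b7⊕b12⊕b13⊕b14⊕b15⊕b20⊕b21⊕b22⊕b23⊕b28⊕b29⊕b30⊕b31 = 0⊕0⊕1⊕1⊕0⊕1⊕1⊕0⊕1⊕1⊕0⊕0⊕1⊕0⊕1⊕1 = 1
s8: b8⊕b9⊕b10⊕b11⊕b12⊕b13⊕b14⊕b15⊕b24⊕b25⊕b26⊕b27⊕b28⊕b29⊕b30⊕b31 = 0⊕1⊕0⊕0⊕0⊕1⊕1⊕0⊕0⊕1⊕1⊕1⊕1⊕0⊕1⊕1 = 1
s16: b16⊕b17⊕b18⊕b19⊕b20⊕b21⊕b22⊕b23⊕b24⊕b25⊕b26⊕b27⊕b28⊕b29⊕b30⊕b31 = 0⊕0⊕1⊕0⊕1⊕1⊕0⊕0⊕0⊕1⊕1⊕1⊕1⊕0⊕1⊕1 = 1
Syndrome (s16...s1) = 11110 → position 30.
Flip bit 30: corrected codeword = 1100011010001100010110001111001
Data bits at positions 3,5,6,7,9,10,11,12,13,14,15,17,18,19,20,21,22,23,24,25,26,27,28,29,30,31: 00111000110010110001111001

00111000110010110001111001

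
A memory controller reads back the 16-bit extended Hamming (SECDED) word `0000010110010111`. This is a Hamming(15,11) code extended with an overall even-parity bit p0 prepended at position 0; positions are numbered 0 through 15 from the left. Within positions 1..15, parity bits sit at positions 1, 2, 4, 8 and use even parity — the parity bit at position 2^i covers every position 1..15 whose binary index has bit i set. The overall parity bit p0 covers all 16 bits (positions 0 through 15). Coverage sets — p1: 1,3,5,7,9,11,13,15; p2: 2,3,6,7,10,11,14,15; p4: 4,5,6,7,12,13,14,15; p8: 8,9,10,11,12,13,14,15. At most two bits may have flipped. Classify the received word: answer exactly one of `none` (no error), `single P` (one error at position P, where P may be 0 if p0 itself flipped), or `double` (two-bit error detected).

single 13

s1: b1⊕b3⊕b5⊕b7⊕b9⊕b11⊕b13⊕b15 = 0⊕0⊕1⊕1⊕0⊕1⊕1⊕1 = 1
s2: b2⊕b3⊕b6⊕b7⊕b10⊕b11⊕b14⊕b15 = 0⊕0⊕0⊕1⊕0⊕1⊕1⊕1 = 0
s4: b4⊕b5⊕b6⊕b7⊕b12⊕b13⊕b14⊕b15 = 0⊕1⊕0⊕1⊕0⊕1⊕1⊕1 = 1
s8: b8⊕b9⊕b10⊕b11⊕b12⊕b13⊕b14⊕b15 = 1⊕0⊕0⊕1⊕0⊕1⊕1⊕1 = 1
Syndrome (s8...s1) = 1101 → position 13.
Overall parity (XOR of all 16 bits, including p0): 0⊕0⊕0⊕0⊕0⊕1⊕0⊕1⊕1⊕0⊕0⊕1⊕0⊕1⊕1⊕1 = 1
Overall=1, syndrome position=13 → single-bit error at position 13.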